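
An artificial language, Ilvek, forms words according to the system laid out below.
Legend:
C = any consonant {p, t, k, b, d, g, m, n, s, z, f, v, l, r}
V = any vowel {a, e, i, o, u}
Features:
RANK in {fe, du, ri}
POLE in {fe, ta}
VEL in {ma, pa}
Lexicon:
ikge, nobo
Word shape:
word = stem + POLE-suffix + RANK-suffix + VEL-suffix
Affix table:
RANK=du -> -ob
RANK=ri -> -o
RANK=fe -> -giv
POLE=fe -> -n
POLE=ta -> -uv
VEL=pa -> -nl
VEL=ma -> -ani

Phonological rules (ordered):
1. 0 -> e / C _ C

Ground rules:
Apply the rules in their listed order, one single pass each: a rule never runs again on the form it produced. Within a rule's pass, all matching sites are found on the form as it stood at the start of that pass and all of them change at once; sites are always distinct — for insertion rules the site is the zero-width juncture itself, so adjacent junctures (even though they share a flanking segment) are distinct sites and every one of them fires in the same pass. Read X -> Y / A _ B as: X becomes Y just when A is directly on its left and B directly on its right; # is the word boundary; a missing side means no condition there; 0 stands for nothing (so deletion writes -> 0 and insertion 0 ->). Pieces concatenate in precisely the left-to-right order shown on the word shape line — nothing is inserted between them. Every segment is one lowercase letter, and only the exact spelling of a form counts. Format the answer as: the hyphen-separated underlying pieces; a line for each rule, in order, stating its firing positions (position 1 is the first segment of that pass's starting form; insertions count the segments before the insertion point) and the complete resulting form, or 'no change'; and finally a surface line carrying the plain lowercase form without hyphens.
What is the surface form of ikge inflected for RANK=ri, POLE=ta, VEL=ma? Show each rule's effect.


underlying: ikge-uv-o-ani
1. 0 -> e / C _ C: inserts after position(s) 2: ikegeuvoani
surface: ikegeuvoani


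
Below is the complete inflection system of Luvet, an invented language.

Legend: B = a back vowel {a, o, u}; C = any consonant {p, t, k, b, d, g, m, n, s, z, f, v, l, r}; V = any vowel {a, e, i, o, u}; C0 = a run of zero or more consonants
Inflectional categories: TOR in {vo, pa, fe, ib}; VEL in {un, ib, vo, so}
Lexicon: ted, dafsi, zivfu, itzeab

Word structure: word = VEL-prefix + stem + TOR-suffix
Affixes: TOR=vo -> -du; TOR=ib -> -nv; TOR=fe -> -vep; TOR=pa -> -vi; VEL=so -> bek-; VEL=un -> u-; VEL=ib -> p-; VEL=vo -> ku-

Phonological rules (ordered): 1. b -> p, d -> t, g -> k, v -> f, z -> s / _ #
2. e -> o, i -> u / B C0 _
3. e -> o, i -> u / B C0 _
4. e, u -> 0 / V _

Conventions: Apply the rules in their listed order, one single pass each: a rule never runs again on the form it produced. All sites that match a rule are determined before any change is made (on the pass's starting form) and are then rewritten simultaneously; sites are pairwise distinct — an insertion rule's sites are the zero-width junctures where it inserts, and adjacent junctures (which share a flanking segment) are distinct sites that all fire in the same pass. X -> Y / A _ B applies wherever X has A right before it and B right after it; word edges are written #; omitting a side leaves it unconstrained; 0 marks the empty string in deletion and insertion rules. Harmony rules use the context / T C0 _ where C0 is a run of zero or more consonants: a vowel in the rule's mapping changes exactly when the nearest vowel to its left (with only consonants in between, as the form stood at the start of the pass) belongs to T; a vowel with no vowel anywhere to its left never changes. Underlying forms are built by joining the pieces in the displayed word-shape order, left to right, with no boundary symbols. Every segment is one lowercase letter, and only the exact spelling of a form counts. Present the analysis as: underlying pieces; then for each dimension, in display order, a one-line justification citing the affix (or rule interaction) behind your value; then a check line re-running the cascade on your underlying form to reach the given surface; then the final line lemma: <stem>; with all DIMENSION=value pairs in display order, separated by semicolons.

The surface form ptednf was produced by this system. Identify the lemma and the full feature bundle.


underlying: p-ted-nv
TOR=ib - signalled by the affix -nv
VEL=ib - signalled by the affix p-
check: ptednv -> ptednf -> ptednf -> ptednf -> ptednf
lemma: ted; TOR=ib; VEL=ib


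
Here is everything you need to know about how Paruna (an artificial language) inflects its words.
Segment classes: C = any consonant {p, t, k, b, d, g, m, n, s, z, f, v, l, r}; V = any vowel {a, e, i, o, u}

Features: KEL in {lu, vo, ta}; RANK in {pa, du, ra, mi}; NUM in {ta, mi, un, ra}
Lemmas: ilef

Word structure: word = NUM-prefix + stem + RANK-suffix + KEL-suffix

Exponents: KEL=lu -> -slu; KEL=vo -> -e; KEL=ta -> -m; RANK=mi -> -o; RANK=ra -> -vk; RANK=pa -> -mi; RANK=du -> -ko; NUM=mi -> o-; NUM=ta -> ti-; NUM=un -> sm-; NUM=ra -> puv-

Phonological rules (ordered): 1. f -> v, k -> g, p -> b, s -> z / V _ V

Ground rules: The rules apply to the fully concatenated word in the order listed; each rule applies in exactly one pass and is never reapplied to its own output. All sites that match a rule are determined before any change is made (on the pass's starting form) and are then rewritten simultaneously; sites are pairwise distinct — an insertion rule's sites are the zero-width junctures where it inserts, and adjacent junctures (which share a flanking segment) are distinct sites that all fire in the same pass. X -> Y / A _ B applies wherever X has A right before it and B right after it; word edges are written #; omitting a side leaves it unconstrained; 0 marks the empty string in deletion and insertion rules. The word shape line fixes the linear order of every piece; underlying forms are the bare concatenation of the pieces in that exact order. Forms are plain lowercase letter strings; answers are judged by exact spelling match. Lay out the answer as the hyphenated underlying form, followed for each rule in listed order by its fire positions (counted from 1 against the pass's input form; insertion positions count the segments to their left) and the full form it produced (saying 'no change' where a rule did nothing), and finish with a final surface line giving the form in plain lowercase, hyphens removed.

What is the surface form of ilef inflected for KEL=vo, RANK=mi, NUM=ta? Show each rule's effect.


underlying: ti-ilef-o-e
1. f -> v, k -> g, p -> b, s -> z / V _ V: fires at position(s) 6: tiilevoe
surface: tiilevoe


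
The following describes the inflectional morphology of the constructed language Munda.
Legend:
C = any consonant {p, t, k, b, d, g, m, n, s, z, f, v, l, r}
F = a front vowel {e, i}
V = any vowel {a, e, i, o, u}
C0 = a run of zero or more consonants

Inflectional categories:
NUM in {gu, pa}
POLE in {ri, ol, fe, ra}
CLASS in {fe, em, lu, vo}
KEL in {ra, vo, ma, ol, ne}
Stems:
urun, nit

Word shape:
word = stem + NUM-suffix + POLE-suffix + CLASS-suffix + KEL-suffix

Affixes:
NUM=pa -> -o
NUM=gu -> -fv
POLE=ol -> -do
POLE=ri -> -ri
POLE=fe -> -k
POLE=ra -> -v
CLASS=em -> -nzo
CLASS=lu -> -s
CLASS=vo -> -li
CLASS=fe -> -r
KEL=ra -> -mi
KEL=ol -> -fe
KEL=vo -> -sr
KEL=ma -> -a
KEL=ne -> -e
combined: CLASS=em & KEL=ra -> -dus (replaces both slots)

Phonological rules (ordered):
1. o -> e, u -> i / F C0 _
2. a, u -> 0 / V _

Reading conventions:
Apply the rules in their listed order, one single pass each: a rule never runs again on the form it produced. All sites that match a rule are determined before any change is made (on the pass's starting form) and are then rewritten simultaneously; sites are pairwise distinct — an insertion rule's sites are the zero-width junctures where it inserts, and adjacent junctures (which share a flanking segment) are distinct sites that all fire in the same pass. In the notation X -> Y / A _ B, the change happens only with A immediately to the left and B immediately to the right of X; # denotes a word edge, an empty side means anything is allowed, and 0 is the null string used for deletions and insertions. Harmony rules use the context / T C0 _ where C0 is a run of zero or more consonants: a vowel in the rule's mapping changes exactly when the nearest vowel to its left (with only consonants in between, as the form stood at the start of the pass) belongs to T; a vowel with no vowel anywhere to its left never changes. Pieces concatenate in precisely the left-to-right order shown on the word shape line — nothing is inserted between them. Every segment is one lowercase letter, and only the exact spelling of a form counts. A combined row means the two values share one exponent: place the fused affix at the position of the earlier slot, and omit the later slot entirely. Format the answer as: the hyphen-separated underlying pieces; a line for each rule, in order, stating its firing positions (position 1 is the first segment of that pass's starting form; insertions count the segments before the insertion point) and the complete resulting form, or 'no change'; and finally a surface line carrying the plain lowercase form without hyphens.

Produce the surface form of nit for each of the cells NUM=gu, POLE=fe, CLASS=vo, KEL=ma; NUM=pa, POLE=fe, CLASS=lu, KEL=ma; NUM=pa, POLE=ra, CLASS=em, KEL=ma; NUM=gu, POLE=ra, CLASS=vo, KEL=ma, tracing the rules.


cell NUM=gu, POLE=fe, CLASS=vo, KEL=ma:
underlying: nit-fv-k-li-a
1. o -> e, u -> i / F C0 _: no change
2. a, u -> 0 / V _: fires at position(s) 9: nitfvkli
surface: nitfvkli

cell NUM=pa, POLE=fe, CLASS=lu, KEL=ma:
underlying: nit-o-k-s-a
1. o -> e, u -> i / F C0 _: fires at position(s) 4: niteksa
2. a, u -> 0 / V _: no change
surface: niteksa

cell NUM=pa, POLE=ra, CLASS=em, KEL=ma:
underlying: nit-o-v-nzo-a
1. o -> e, u -> i / F C0 _: fires at position(s) 4: nitevnzoa
2. a, u -> 0 / V _: fires at position(s) 9: nitevnzo
surface: nitevnzo

cell NUM=gu, POLE=ra, CLASS=vo, KEL=ma:
underlying: nit-fv-v-li-a
1. o -> e, u -> i / F C0 _: no change
2. a, u -> 0 / V _: fires at position(s) 9: nitfvvli
surface: nitfvvli


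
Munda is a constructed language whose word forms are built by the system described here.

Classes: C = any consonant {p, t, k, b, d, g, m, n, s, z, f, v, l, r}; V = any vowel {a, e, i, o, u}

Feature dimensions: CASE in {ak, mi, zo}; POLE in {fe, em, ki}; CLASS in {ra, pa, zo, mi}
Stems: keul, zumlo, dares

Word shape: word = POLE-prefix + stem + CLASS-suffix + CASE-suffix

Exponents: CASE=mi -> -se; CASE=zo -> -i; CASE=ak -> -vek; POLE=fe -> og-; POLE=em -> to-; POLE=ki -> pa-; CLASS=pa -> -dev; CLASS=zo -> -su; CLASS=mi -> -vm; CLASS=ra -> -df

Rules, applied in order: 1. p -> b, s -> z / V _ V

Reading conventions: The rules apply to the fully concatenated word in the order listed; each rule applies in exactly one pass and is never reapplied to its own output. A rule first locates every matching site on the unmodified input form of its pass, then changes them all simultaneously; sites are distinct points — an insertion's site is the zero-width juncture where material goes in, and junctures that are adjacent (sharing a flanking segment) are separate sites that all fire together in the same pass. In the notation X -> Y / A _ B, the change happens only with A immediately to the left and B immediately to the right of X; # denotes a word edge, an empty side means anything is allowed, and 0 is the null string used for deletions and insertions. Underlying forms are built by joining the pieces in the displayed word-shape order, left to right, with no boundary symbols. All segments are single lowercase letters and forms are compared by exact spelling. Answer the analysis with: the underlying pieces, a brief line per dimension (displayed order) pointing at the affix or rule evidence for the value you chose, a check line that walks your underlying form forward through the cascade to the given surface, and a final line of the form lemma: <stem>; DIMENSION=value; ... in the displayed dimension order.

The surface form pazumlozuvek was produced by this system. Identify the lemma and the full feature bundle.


underlying: pa-zumlo-su-vek
CASE=ak - signalled by the affix -vek
POLE=ki - signalled by the affix pa-
CLASS=zo - signalled by the affix -su
check: pazumlosuvek -> pazumlozuvek
lemma: zumlo; CASE=ak; POLE=ki; CLASS=zo


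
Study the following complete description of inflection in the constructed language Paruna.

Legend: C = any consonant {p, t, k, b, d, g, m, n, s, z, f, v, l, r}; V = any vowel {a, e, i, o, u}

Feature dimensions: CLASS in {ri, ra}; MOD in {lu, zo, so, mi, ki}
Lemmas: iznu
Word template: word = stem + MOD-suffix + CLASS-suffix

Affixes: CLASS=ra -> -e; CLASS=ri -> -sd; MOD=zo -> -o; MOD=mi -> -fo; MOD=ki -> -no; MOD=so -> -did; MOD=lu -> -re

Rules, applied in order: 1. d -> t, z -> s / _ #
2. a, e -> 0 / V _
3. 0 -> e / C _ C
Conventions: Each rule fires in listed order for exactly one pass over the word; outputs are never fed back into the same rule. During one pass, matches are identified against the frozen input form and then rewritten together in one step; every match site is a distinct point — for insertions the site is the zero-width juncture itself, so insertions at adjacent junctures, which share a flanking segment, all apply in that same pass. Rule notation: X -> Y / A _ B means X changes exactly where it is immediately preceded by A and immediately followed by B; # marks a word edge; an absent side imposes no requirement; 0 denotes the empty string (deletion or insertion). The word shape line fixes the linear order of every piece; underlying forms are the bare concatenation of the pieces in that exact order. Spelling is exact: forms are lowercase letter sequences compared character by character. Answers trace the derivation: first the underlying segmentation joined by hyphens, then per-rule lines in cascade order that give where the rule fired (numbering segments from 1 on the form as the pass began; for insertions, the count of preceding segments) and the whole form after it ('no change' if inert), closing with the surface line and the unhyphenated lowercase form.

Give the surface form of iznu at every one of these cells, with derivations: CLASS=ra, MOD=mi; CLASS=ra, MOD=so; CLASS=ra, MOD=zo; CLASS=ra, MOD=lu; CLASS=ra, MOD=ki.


cell CLASS=ra, MOD=mi:
underlying: iznu-fo-e
1. d -> t, z -> s / _ #: no change
2. a, e -> 0 / V _: fires at position(s) 7: iznufo
3. 0 -> e / C _ C: inserts after position(s) 2: izenufo
surface: izenufo

cell CLASS=ra, MOD=so:
underlying: iznu-did-e
1. d -> t, z -> s / _ #: no change
2. a, e -> 0 / V _: no change
3. 0 -> e / C _ C: inserts after position(s) 2: izenudide
surface: izenudide

cell CLASS=ra, MOD=zo:
underlying: iznu-o-e
1. d -> t, z -> s / _ #: no change
2. a, e -> 0 / V _: fires at position(s) 6: iznuo
3. 0 -> e / C _ C: inserts after position(s) 2: izenuo
surface: izenuo

cell CLASS=ra, MOD=lu:
underlying: iznu-re-e
1. d -> t, z -> s / _ #: no change
2. a, e -> 0 / V _: fires at position(s) 7: iznure
3. 0 -> e / C _ C: inserts after position(s) 2: izenure
surface: izenure

cell CLASS=ra, MOD=ki:
underlying: iznu-no-e
1. d -> t, z -> s / _ #: no change
2. a, e -> 0 / V _: fires at position(s) 7: iznuno
3. 0 -> e / C _ C: inserts after position(s) 2: izenuno
surface: izenuno


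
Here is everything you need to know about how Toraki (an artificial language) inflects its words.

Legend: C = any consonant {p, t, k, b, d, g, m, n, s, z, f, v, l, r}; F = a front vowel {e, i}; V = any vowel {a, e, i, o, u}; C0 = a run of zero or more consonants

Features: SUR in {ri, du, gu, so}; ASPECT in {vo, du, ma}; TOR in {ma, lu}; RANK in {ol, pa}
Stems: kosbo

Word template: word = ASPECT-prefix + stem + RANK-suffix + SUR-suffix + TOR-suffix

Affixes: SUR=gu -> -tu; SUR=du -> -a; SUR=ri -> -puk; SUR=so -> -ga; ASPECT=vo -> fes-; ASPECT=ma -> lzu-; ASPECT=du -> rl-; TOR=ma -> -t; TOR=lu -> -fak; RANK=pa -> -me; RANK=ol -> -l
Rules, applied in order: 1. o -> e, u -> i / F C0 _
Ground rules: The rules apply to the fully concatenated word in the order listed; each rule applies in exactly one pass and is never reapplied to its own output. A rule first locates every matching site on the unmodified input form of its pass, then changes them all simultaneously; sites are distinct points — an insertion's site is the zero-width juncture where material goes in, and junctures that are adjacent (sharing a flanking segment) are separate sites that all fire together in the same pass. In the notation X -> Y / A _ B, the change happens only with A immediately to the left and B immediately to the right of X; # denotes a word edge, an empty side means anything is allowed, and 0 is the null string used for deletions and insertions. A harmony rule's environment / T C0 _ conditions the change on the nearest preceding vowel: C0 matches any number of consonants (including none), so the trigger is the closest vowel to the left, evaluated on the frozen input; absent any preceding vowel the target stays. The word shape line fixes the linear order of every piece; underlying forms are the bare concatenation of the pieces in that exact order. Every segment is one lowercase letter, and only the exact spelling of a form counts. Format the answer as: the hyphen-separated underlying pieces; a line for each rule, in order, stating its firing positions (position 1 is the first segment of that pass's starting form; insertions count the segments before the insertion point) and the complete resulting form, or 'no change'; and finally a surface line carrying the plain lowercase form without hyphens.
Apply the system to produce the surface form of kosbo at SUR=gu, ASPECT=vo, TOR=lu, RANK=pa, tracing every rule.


underlying: fes-kosbo-me-tu-fak
1. o -> e, u -> i / F C0 _: fires at position(s) 5, 12: feskesbometifak
surface: feskesbometifak


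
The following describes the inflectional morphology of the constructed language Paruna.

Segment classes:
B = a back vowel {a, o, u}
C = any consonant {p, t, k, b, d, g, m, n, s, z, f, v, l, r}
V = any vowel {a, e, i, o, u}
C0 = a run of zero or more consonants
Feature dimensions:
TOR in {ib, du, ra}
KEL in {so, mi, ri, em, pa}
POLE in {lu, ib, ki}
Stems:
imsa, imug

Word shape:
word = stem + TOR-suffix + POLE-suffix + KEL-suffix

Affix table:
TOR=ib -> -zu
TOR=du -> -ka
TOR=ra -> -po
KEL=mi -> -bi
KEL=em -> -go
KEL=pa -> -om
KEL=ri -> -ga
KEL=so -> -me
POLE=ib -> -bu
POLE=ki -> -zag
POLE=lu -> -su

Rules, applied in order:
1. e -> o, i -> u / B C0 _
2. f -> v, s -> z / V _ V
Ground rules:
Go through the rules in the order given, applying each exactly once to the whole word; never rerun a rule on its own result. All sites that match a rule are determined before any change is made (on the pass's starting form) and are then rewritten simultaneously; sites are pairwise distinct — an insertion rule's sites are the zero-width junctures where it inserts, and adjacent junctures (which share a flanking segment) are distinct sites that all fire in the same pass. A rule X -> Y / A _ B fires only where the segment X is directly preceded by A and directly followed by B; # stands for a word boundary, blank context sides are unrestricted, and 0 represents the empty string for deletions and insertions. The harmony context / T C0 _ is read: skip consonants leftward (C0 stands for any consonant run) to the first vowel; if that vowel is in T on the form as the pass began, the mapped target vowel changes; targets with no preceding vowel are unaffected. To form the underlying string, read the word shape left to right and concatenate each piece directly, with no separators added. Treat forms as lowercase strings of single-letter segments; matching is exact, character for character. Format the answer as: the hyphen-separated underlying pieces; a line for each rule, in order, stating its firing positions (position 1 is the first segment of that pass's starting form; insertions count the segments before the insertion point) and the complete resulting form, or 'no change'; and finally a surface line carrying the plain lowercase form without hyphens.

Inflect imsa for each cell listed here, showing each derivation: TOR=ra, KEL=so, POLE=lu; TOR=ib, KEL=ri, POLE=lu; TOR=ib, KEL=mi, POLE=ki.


cell TOR=ra, KEL=so, POLE=lu:
underlying: imsa-po-su-me
1. e -> o, i -> u / B C0 _: fires at position(s) 10: imsaposumo
2. f -> v, s -> z / V _ V: fires at position(s) 7: imsapozumo
surface: imsapozumo

cell TOR=ib, KEL=ri, POLE=lu:
underlying: imsa-zu-su-ga
1. e -> o, i -> u / B C0 _: no change
2. f -> v, s -> z / V _ V: fires at position(s) 7: imsazuzuga
surface: imsazuzuga

cell TOR=ib, KEL=mi, POLE=ki:
underlying: imsa-zu-zag-bi
1. e -> o, i -> u / B C0 _: fires at position(s) 11: imsazuzagbu
2. f -> v, s -> z / V _ V: no change
surface: imsazuzagbu


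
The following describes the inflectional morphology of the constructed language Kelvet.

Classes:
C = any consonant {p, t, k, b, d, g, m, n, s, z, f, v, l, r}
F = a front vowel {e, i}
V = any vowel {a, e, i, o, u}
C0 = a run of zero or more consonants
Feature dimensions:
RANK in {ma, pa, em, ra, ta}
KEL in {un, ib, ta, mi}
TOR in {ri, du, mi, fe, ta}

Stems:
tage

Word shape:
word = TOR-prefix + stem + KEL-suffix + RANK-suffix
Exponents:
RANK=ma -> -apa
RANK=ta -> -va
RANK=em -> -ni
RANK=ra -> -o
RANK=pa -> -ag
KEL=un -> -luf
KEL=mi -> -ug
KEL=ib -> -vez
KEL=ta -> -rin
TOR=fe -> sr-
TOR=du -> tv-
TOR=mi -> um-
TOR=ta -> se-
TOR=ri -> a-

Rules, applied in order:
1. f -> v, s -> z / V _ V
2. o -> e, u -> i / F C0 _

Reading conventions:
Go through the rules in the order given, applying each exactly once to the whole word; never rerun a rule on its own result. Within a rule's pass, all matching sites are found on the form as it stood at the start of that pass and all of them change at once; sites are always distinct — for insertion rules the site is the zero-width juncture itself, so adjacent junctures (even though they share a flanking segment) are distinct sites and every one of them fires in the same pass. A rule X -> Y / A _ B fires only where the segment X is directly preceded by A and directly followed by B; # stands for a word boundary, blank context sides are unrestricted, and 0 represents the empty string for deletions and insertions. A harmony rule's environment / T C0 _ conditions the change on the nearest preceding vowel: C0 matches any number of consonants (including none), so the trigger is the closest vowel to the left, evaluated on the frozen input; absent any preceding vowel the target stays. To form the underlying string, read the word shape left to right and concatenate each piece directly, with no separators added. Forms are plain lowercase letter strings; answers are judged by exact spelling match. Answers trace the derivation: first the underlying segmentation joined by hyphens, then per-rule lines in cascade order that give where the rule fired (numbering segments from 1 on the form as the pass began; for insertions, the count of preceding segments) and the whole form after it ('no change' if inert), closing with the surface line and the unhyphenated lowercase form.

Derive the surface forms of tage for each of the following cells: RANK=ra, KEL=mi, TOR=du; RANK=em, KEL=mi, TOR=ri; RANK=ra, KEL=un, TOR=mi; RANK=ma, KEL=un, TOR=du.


cell RANK=ra, KEL=mi, TOR=du:
underlying: tv-tage-ug-o
1. f -> v, s -> z / V _ V: no change
2. o -> e, u -> i / F C0 _: fires at position(s) 7: tvtageigo
surface: tvtageigo

cell RANK=em, KEL=mi, TOR=ri:
underlying: a-tage-ug-ni
1. f -> v, s -> z / V _ V: no change
2. o -> e, u -> i / F C0 _: fires at position(s) 6: atageigni
surface: atageigni

cell RANK=ra, KEL=un, TOR=mi:
underlying: um-tage-luf-o
1. f -> v, s -> z / V _ V: fires at position(s) 9: umtageluvo
2. o -> e, u -> i / F C0 _: fires at position(s) 8: umtagelivo
surface: umtagelivo

cell RANK=ma, KEL=un, TOR=du:
underlying: tv-tage-luf-apa
1. f -> v, s -> z / V _ V: fires at position(s) 9: tvtageluvapa
2. o -> e, u -> i / F C0 _: fires at position(s) 8: tvtagelivapa
surface: tvtagelivapa


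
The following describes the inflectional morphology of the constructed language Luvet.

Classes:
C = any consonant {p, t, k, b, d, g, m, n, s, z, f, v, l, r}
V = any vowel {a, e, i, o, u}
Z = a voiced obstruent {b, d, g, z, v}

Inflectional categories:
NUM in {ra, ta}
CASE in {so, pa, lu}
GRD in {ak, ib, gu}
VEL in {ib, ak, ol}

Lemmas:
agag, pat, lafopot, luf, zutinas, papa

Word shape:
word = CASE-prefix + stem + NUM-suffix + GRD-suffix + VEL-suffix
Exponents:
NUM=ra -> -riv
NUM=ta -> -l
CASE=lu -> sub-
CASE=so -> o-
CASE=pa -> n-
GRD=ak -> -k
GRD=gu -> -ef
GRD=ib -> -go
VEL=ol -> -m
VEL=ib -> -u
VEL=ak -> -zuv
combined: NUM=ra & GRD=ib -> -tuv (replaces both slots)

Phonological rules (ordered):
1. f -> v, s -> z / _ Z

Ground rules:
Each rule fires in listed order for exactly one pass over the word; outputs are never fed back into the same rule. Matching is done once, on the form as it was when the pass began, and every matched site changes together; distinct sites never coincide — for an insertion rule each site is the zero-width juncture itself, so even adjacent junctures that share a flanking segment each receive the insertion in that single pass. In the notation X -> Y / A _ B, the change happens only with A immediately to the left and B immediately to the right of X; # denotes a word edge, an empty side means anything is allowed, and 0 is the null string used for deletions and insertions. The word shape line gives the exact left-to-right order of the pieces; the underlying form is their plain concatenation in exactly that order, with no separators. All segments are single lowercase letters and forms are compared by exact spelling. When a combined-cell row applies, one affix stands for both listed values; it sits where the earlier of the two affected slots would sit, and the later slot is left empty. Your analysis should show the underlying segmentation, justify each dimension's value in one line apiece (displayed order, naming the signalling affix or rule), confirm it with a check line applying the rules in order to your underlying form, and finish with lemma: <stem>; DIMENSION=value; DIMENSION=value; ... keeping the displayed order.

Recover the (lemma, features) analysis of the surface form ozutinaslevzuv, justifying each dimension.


underlying: o-zutinas-l-ef-zuv
NUM=ta - signalled by the affix -l
CASE=so - signalled by the affix o-
GRD=gu - signalled by the affix -ef
VEL=ak - signalled by the affix -zuv
check: ozutinaslefzuv -> ozutinaslevzuv
lemma: zutinas; NUM=ta; CASE=so; GRD=gu; VEL=ak


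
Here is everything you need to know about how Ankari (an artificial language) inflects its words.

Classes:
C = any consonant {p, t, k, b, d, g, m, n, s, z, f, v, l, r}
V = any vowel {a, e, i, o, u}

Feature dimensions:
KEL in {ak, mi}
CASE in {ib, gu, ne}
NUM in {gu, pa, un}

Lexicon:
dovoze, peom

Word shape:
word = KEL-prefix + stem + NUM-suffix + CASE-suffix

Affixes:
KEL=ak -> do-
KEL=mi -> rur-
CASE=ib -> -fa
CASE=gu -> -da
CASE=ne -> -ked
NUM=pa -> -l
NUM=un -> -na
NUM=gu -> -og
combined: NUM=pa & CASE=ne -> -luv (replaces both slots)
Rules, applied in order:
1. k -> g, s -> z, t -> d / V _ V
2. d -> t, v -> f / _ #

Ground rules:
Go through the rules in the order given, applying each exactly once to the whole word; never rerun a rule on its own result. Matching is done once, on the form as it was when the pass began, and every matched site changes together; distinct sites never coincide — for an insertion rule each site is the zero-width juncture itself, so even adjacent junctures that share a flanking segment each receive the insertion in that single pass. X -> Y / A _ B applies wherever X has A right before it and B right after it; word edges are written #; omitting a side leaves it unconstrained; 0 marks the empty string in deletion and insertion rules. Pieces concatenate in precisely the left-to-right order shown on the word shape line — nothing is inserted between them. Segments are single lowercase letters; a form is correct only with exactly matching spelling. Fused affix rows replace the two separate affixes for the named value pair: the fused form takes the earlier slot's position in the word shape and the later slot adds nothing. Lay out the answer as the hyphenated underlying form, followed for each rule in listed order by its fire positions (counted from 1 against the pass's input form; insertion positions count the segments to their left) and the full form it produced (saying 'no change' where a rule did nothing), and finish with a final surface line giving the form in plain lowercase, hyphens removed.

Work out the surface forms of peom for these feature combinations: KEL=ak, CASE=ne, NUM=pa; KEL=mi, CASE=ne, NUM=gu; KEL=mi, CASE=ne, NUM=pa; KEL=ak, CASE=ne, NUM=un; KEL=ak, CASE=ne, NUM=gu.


cell KEL=ak, CASE=ne, NUM=pa:
underlying: do-peom-luv
1. k -> g, s -> z, t -> d / V _ V: no change
2. d -> t, v -> f / _ #: fires at position(s) 9: dopeomluf
surface: dopeomluf

cell KEL=mi, CASE=ne, NUM=gu:
underlying: rur-peom-og-ked
1. k -> g, s -> z, t -> d / V _ V: no change
2. d -> t, v -> f / _ #: fires at position(s) 12: rurpeomogket
surface: rurpeomogket

cell KEL=mi, CASE=ne, NUM=pa:
underlying: rur-peom-luv
1. k -> g, s -> z, t -> d / V _ V: no change
2. d -> t, v -> f / _ #: fires at position(s) 10: rurpeomluf
surface: rurpeomluf

cell KEL=ak, CASE=ne, NUM=un:
underlying: do-peom-na-ked
1. k -> g, s -> z, t -> d / V _ V: fires at position(s) 9: dopeomnaged
2. d -> t, v -> f / _ #: fires at position(s) 11: dopeomnaget
surface: dopeomnaget

cell KEL=ak, CASE=ne, NUM=gu:
underlying: do-peom-og-ked
1. k -> g, s -> z, t -> d / V _ V: no change
2. d -> t, v -> f / _ #: fires at position(s) 11: dopeomogket
surface: dopeomogket


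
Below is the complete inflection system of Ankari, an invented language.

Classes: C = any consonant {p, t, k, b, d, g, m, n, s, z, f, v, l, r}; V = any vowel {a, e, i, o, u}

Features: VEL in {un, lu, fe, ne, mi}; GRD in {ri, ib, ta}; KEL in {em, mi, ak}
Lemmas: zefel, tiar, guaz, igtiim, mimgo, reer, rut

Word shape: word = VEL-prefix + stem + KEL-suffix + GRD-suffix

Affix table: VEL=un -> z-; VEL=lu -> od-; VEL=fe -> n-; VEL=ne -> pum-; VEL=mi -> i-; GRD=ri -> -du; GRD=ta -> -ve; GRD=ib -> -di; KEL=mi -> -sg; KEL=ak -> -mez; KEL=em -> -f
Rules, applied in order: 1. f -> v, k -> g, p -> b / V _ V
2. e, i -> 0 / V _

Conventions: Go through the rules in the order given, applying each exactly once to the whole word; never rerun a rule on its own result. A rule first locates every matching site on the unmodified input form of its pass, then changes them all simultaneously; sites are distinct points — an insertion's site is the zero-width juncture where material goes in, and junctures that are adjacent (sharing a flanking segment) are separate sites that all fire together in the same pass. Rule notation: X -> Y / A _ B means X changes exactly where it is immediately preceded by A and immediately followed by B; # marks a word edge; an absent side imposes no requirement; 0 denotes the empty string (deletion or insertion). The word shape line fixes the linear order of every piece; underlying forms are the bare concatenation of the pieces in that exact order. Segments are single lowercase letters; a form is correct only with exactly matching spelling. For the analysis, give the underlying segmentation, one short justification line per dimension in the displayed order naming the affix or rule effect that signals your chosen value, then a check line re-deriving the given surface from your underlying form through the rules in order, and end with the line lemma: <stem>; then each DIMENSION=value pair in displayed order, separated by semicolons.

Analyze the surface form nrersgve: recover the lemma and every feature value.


underlying: n-reer-sg-ve
VEL=fe - signalled by the affix n-
GRD=ta - signalled by the affix -ve
KEL=mi - signalled by the affix -sg
check: nreersgve -> nreersgve -> nrersgve
lemma: reer; VEL=fe; GRD=ta; KEL=mi


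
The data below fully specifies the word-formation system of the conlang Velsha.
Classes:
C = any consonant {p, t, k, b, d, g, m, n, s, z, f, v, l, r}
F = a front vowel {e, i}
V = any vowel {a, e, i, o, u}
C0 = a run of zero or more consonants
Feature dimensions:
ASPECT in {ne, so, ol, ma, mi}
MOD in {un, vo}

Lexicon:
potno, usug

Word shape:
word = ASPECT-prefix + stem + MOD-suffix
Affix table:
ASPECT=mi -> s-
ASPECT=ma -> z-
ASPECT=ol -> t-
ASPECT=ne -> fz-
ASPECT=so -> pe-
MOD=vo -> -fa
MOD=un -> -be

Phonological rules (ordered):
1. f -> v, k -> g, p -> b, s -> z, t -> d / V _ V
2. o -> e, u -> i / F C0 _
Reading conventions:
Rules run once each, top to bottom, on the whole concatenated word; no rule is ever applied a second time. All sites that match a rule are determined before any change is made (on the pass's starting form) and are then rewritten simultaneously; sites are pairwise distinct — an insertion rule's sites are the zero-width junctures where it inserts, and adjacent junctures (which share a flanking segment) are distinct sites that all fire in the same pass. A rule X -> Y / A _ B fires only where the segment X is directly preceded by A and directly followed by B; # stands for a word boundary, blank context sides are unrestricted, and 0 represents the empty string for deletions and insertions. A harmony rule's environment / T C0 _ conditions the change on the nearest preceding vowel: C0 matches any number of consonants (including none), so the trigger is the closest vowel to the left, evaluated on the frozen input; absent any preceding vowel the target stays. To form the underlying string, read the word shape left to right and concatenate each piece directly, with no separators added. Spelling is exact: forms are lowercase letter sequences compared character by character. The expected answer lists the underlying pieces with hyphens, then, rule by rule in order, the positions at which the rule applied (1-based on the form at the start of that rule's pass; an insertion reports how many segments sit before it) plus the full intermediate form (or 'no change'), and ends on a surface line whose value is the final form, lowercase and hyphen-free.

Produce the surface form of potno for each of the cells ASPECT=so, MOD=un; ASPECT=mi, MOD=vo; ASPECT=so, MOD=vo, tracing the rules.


cell ASPECT=so, MOD=un:
underlying: pe-potno-be
1. f -> v, k -> g, p -> b, s -> z, t -> d / V _ V: fires at position(s) 3: pebotnobe
2. o -> e, u -> i / F C0 _: fires at position(s) 4: pebetnobe
surface: pebetnobe

cell ASPECT=mi, MOD=vo:
underlying: s-potno-fa
1. f -> v, k -> g, p -> b, s -> z, t -> d / V _ V: fires at position(s) 7: spotnova
2. o -> e, u -> i / F C0 _: no change
surface: spotnova

cell ASPECT=so, MOD=vo:
underlying: pe-potno-fa
1. f -> v, k -> g, p -> b, s -> z, t -> d / V _ V: fires at position(s) 3, 8: pebotnova
2. o -> e, u -> i / F C0 _: fires at position(s) 4: pebetnova
surface: pebetnova


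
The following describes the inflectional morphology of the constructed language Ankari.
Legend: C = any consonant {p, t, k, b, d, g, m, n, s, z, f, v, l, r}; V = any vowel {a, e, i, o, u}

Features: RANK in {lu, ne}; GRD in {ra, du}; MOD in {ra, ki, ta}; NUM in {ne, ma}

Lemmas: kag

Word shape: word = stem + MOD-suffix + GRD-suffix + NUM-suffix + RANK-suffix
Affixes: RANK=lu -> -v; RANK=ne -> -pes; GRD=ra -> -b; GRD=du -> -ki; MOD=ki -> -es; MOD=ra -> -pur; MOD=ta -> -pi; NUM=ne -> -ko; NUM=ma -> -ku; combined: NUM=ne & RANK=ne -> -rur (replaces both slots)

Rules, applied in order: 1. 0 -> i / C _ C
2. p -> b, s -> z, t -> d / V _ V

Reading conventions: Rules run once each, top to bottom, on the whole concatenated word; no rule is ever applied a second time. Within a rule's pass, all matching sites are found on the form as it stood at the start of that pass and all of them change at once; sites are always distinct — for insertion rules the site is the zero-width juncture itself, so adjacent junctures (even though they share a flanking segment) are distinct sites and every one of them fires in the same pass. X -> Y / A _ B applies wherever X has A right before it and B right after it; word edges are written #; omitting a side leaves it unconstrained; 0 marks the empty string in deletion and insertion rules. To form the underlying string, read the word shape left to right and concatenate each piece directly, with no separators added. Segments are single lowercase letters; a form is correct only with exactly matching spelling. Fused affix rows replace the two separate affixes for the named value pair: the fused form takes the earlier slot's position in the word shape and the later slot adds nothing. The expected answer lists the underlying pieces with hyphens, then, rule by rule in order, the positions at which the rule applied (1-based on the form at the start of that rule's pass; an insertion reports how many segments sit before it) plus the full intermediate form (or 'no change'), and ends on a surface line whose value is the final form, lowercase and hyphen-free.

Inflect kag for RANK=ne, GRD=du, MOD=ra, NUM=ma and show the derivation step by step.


underlying: kag-pur-ki-ku-pes
1. 0 -> i / C _ C: inserts after position(s) 3, 6: kagipurikikupes
2. p -> b, s -> z, t -> d / V _ V: fires at position(s) 5, 13: kagiburikikubes
surface: kagiburikikubes


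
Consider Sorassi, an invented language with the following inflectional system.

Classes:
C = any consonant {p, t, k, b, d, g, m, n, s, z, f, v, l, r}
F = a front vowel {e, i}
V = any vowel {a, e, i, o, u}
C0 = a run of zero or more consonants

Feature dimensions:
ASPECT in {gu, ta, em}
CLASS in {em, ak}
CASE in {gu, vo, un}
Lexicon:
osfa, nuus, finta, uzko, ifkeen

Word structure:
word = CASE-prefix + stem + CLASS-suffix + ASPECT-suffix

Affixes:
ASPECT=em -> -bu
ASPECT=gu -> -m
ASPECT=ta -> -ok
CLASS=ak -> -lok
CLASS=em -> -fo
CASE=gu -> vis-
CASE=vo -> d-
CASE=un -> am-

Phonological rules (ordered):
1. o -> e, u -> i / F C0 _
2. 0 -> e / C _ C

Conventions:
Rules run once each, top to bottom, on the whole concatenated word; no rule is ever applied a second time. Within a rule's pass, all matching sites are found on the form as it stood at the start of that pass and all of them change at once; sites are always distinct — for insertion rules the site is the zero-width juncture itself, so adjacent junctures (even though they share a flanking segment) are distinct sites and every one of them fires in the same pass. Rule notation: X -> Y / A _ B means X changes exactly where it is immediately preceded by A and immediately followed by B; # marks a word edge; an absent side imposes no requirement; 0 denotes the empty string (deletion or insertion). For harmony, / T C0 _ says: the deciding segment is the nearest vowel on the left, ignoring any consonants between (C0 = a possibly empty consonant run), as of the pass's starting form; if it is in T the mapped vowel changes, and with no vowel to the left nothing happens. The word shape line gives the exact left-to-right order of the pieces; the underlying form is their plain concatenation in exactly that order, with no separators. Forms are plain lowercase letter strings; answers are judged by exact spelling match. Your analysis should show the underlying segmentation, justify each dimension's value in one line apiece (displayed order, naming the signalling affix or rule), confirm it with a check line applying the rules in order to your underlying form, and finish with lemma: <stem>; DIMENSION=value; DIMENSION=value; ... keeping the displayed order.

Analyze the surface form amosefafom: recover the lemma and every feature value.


underlying: am-osfa-fo-m
ASPECT=gu - signalled by the affix -m
CLASS=em - signalled by the affix -fo
CASE=un - signalled by the affix am-
check: amosfafom -> amosfafom -> amosefafom
lemma: osfa; ASPECT=gu; CLASS=em; CASE=un


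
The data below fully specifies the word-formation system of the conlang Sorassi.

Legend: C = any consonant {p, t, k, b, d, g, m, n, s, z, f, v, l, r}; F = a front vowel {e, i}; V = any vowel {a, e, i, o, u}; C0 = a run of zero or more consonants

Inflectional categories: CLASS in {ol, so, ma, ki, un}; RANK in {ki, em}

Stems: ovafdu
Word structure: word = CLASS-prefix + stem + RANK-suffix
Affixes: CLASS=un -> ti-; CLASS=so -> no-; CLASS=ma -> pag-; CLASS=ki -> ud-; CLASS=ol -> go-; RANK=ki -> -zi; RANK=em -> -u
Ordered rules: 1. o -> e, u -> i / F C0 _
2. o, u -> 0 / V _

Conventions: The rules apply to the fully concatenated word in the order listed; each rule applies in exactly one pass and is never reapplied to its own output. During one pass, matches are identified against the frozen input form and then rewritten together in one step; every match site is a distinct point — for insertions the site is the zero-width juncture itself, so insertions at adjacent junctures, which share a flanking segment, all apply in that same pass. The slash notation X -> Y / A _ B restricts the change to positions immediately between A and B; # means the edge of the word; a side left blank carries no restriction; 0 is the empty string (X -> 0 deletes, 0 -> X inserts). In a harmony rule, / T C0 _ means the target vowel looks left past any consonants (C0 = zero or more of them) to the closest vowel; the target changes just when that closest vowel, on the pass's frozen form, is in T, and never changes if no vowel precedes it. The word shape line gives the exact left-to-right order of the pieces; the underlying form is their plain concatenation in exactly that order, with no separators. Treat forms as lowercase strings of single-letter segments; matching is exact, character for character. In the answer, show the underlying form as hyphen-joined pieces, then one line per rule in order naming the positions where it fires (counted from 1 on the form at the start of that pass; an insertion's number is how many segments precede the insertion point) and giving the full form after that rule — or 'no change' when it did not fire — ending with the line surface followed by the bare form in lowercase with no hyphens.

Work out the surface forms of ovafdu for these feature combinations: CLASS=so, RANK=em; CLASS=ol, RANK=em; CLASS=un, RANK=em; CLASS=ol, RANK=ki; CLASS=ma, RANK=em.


cell CLASS=so, RANK=em:
underlying: no-ovafdu-u
1. o -> e, u -> i / F C0 _: no change
2. o, u -> 0 / V _: fires at position(s) 3, 9: novafdu
surface: novafdu

cell CLASS=ol, RANK=em:
underlying: go-ovafdu-u
1. o -> e, u -> i / F C0 _: no change
2. o, u -> 0 / V _: fires at position(s) 3, 9: govafdu
surface: govafdu

cell CLASS=un, RANK=em:
underlying: ti-ovafdu-u
1. o -> e, u -> i / F C0 _: fires at position(s) 3: tievafduu
2. o, u -> 0 / V _: fires at position(s) 9: tievafdu
surface: tievafdu

cell CLASS=ol, RANK=ki:
underlying: go-ovafdu-zi
1. o -> e, u -> i / F C0 _: no change
2. o, u -> 0 / V _: fires at position(s) 3: govafduzi
surface: govafduzi

cell CLASS=ma, RANK=em:
underlying: pag-ovafdu-u
1. o -> e, u -> i / F C0 _: no change
2. o, u -> 0 / V _: fires at position(s) 10: pagovafdu
surface: pagovafdu
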